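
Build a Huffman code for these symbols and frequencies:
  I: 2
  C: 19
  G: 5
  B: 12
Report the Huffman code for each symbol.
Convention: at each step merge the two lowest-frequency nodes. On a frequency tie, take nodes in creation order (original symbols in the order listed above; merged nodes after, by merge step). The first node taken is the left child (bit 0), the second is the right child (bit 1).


Huffman tree construction:
Step 1: Merge I(2) + G(5) = 7
Step 2: Merge (I+G)(7) + B(12) = 19
Step 3: Merge C(19) + ((I+G)+B)(19) = 38
Read each symbol's code off the tree from the root (left child = 0, right child = 1).

Codes:
  I: 100 (length 3)
  C: 0 (length 1)
  G: 101 (length 3)
  B: 11 (length 2)
Average code length: 64/38 = 1.6842 bits/symbol


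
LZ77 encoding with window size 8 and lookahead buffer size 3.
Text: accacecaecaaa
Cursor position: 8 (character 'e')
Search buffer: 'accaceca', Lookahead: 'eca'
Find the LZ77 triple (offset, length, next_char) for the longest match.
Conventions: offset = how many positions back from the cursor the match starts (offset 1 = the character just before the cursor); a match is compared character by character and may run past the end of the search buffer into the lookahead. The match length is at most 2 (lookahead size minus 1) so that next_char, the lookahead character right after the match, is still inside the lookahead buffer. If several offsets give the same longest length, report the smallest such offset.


Try each offset into the search buffer:
  offset=1 (pos 7, char 'a'): match length 0
  offset=2 (pos 6, char 'c'): match length 0
  offset=3 (pos 5, char 'e'): match length 2
  offset=4 (pos 4, char 'c'): match length 0
  offset=5 (pos 3, char 'a'): match length 0
  offset=6 (pos 2, char 'c'): match length 0
  offset=7 (pos 1, char 'c'): match length 0
  offset=8 (pos 0, char 'a'): match length 0
Longest match has length 2 at offset 3.
next_char = character at position 8 + 2 = 10 -> 'a'

Best match: offset=3, length=2 (matching 'ec' starting at position 5)
LZ77 triple: (3, 2, 'a')


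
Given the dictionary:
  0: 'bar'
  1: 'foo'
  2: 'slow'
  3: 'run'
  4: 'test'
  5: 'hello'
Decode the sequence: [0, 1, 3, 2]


Look up each index in the dictionary:
  0 -> 'bar'
  1 -> 'foo'
  3 -> 'run'
  2 -> 'slow'

Decoded: "bar foo run slow"


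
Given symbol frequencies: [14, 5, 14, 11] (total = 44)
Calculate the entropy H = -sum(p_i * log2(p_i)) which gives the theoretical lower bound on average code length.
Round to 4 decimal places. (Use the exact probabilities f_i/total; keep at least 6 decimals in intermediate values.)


Per-symbol terms -p_i * log2(p_i) with p_i = f_i/44:
  p = 14/44 = 0.318182: log2(p) = -1.652077, -p*log2(p) = 0.525661
  p = 5/44 = 0.113636: log2(p) = -3.137504, -p*log2(p) = 0.356534
  p = 14/44 = 0.318182: log2(p) = -1.652077, -p*log2(p) = 0.525661
  p = 11/44 = 0.250000: log2(p) = -2.000000, -p*log2(p) = 0.500000
H = 0.525661 + 0.356534 + 0.525661 + 0.500000 = 1.907856

H = 1.9079 bits/symbol


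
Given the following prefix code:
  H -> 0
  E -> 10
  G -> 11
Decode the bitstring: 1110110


Decoding step by step:
Bits 11 -> G
Bits 10 -> E
Bits 11 -> G
Bits 0 -> H


Decoded message: GEGH


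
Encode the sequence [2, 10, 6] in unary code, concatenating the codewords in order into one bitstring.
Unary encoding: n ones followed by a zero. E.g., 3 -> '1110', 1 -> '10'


Encode each number as n ones followed by a terminating 0:
  2 -> 110 (3 bits)
  10 -> 11111111110 (11 bits)
  6 -> 1111110 (7 bits)
Total length = 3 + 11 + 7 = 21 bits.

Unary([2, 10, 6]) = 110111111111101111110 (21 bits)


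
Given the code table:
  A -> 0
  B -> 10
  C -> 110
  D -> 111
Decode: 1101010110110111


Decoding:
110 -> C
10 -> B
10 -> B
110 -> C
110 -> C
111 -> D


Result: CBBCCD


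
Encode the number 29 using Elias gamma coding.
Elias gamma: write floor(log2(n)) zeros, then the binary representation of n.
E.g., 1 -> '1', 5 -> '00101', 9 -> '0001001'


num_bits = floor(log2(29)) + 1 = 5
leading_zeros = num_bits - 1 = 4
binary(29) = 11101

Elias gamma(29) = '0000' + '11101' = 000011101 (9 bits)


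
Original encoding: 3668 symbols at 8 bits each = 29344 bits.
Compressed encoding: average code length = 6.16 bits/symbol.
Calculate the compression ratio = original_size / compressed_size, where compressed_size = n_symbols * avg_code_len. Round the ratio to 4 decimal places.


original_size = n_symbols * orig_bits = 3668 * 8 = 29344 bits
compressed_size = n_symbols * avg_code_len = 3668 * 6.16 = 22594.88 bits
ratio = original_size / compressed_size = 29344 / 22594.88 = 1.2987

Compression ratio = 1.2987


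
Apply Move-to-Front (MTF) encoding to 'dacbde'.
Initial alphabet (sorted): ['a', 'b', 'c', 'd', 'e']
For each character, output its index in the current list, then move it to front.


MTF encoding:
'd': index 3 in ['a', 'b', 'c', 'd', 'e'] -> ['d', 'a', 'b', 'c', 'e']
'a': index 1 in ['d', 'a', 'b', 'c', 'e'] -> ['a', 'd', 'b', 'c', 'e']
'c': index 3 in ['a', 'd', 'b', 'c', 'e'] -> ['c', 'a', 'd', 'b', 'e']
'b': index 3 in ['c', 'a', 'd', 'b', 'e'] -> ['b', 'c', 'a', 'd', 'e']
'd': index 3 in ['b', 'c', 'a', 'd', 'e'] -> ['d', 'b', 'c', 'a', 'e']
'e': index 4 in ['d', 'b', 'c', 'a', 'e'] -> ['e', 'd', 'b', 'c', 'a']


Output: [3, 1, 3, 3, 3, 4]


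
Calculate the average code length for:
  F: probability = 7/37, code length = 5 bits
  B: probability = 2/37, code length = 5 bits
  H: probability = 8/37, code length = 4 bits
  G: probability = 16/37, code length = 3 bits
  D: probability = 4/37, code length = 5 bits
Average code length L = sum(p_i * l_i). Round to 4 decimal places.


Weighted contributions p_i * l_i:
  F: (7/37) * 5 = 35/37
  B: (2/37) * 5 = 10/37
  H: (8/37) * 4 = 32/37
  G: (16/37) * 3 = 48/37
  D: (4/37) * 5 = 20/37
Sum = (35 + 10 + 32 + 48 + 20)/37 = 145/37

L = 145/37 = 3.9189 bits/symbol


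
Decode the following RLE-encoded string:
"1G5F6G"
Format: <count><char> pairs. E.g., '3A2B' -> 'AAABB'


Expanding each <count><char> pair:
  1G -> 'G'
  5F -> 'FFFFF'
  6G -> 'GGGGGG'

Decoded = GFFFFFGGGGGG


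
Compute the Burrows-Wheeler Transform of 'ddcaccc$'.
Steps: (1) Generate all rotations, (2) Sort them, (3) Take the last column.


Rotations (sorted):
  0: $ddcaccc -> last char: c
  1: accc$ddc -> last char: c
  2: c$ddcacc -> last char: c
  3: caccc$dd -> last char: d
  4: cc$ddcac -> last char: c
  5: ccc$ddca -> last char: a
  6: dcaccc$d -> last char: d
  7: ddcaccc$ -> last char: $


BWT = cccdcad$


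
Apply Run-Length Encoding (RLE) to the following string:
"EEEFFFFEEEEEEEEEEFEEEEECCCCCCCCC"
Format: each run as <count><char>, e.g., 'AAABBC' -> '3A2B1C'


Scanning runs left to right:
  i=0: run of 'E' x 3 -> '3E'
  i=3: run of 'F' x 4 -> '4F'
  i=7: run of 'E' x 10 -> '10E'
  i=17: run of 'F' x 1 -> '1F'
  i=18: run of 'E' x 5 -> '5E'
  i=23: run of 'C' x 9 -> '9C'

RLE = 3E4F10E1F5E9C


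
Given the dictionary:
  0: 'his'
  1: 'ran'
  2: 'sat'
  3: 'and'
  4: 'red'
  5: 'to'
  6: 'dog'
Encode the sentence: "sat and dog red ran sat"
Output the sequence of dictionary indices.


Look up each word in the dictionary:
  'sat' -> 2
  'and' -> 3
  'dog' -> 6
  'red' -> 4
  'ran' -> 1
  'sat' -> 2

Encoded: [2, 3, 6, 4, 1, 2]


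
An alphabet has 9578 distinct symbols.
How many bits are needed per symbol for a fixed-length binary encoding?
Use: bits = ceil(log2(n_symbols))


log2(9578) = 13.2255
Bracket: 2^13 = 8192 < 9578 <= 2^14 = 16384
So ceil(log2(9578)) = 14

bits = ceil(log2(9578)) = ceil(13.2255) = 14 bits


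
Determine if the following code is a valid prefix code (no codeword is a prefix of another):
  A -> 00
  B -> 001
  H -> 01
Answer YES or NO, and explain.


Checking each pair (does one codeword prefix another?):
  A='00' vs B='001': prefix -- VIOLATION

NO -- this is NOT a valid prefix code. A (00) is a prefix of B (001).


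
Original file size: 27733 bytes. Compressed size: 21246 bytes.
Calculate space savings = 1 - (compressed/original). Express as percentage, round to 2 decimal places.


ratio = compressed/original = 21246/27733 = 0.766091
savings = 1 - ratio = 1 - 0.766091 = 0.233909
as a percentage: 0.233909 * 100 = 23.39%

Space savings = 1 - 21246/27733 = 23.39%


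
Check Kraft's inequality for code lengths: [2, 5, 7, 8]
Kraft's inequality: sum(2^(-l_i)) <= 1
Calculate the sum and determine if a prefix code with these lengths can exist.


Sum = 2^(-2) + 2^(-5) + 2^(-7) + 2^(-8)
    = 0.25 + 0.03125 + 0.0078125 + 0.00390625
    = 75/256 = 0.29296875
Since 0.29296875 <= 1, Kraft's inequality IS satisfied.
A prefix code with these lengths CAN exist.

Kraft sum = 0.29296875. Satisfied.


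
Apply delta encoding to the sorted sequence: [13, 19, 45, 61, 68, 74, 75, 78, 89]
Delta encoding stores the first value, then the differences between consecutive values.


First value: 13
Deltas:
  19 - 13 = 6
  45 - 19 = 26
  61 - 45 = 16
  68 - 61 = 7
  74 - 68 = 6
  75 - 74 = 1
  78 - 75 = 3
  89 - 78 = 11


Delta encoded: [13, 6, 26, 16, 7, 6, 1, 3, 11]


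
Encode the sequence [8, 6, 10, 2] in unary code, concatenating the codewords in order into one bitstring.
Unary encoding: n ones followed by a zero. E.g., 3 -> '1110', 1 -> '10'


Encode each number as n ones followed by a terminating 0:
  8 -> 111111110 (9 bits)
  6 -> 1111110 (7 bits)
  10 -> 11111111110 (11 bits)
  2 -> 110 (3 bits)
Total length = 9 + 7 + 11 + 3 = 30 bits.

Unary([8, 6, 10, 2]) = 111111110111111011111111110110 (30 bits)


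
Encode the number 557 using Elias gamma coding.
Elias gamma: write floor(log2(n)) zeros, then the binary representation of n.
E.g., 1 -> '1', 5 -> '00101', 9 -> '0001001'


num_bits = floor(log2(557)) + 1 = 10
leading_zeros = num_bits - 1 = 9
binary(557) = 1000101101

Elias gamma(557) = '000000000' + '1000101101' = 0000000001000101101 (19 bits)


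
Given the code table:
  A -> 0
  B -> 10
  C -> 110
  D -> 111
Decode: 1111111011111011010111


Decoding:
111 -> D
111 -> D
10 -> B
111 -> D
110 -> C
110 -> C
10 -> B
111 -> D


Result: DDBDCCBD


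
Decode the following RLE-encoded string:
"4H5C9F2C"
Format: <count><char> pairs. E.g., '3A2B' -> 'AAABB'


Expanding each <count><char> pair:
  4H -> 'HHHH'
  5C -> 'CCCCC'
  9F -> 'FFFFFFFFF'
  2C -> 'CC'

Decoded = HHHHCCCCCFFFFFFFFFCC


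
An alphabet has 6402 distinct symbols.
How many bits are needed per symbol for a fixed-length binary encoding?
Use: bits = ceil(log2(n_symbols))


log2(6402) = 12.6443
Bracket: 2^12 = 4096 < 6402 <= 2^13 = 8192
So ceil(log2(6402)) = 13

bits = ceil(log2(6402)) = ceil(12.6443) = 13 bits


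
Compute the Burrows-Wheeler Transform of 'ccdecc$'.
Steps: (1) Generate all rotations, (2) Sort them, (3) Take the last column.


Rotations (sorted):
  0: $ccdecc -> last char: c
  1: c$ccdec -> last char: c
  2: cc$ccde -> last char: e
  3: ccdecc$ -> last char: $
  4: cdecc$c -> last char: c
  5: decc$cc -> last char: c
  6: ecc$ccd -> last char: d


BWT = cce$ccd


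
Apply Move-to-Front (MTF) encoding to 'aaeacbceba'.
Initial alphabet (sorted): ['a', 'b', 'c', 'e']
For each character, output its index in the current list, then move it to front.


MTF encoding:
'a': index 0 in ['a', 'b', 'c', 'e'] -> ['a', 'b', 'c', 'e']
'a': index 0 in ['a', 'b', 'c', 'e'] -> ['a', 'b', 'c', 'e']
'e': index 3 in ['a', 'b', 'c', 'e'] -> ['e', 'a', 'b', 'c']
'a': index 1 in ['e', 'a', 'b', 'c'] -> ['a', 'e', 'b', 'c']
'c': index 3 in ['a', 'e', 'b', 'c'] -> ['c', 'a', 'e', 'b']
'b': index 3 in ['c', 'a', 'e', 'b'] -> ['b', 'c', 'a', 'e']
'c': index 1 in ['b', 'c', 'a', 'e'] -> ['c', 'b', 'a', 'e']
'e': index 3 in ['c', 'b', 'a', 'e'] -> ['e', 'c', 'b', 'a']
'b': index 2 in ['e', 'c', 'b', 'a'] -> ['b', 'e', 'c', 'a']
'a': index 3 in ['b', 'e', 'c', 'a'] -> ['a', 'b', 'e', 'c']


Output: [0, 0, 3, 1, 3, 3, 1, 3, 2, 3]


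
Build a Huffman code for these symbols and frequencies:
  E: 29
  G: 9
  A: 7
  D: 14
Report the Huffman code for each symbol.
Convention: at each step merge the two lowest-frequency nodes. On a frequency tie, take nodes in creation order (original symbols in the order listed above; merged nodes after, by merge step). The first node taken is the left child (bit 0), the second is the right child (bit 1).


Huffman tree construction:
Step 1: Merge A(7) + G(9) = 16
Step 2: Merge D(14) + (A+G)(16) = 30
Step 3: Merge E(29) + (D+(A+G))(30) = 59
Read each symbol's code off the tree from the root (left child = 0, right child = 1).

Codes:
  E: 0 (length 1)
  G: 111 (length 3)
  A: 110 (length 3)
  D: 10 (length 2)
Average code length: 105/59 = 1.7797 bits/symbol


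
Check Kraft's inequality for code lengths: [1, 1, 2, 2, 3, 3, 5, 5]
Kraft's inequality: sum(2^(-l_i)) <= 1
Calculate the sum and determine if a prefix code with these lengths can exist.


Sum = 2^(-1) + 2^(-1) + 2^(-2) + 2^(-2) + 2^(-3) + 2^(-3) + 2^(-5) + 2^(-5)
    = 0.5 + 0.5 + 0.25 + 0.25 + 0.125 + 0.125 + 0.03125 + 0.03125
    = 58/32 = 1.8125
Since 1.8125 > 1, Kraft's inequality is NOT satisfied.
A prefix code with these lengths CANNOT exist.

Kraft sum = 1.8125. Not satisfied.


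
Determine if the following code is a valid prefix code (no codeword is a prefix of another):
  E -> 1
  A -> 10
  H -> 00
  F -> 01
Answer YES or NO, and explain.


Checking each pair (does one codeword prefix another?):
  E='1' vs A='10': prefix -- VIOLATION

NO -- this is NOT a valid prefix code. E (1) is a prefix of A (10).


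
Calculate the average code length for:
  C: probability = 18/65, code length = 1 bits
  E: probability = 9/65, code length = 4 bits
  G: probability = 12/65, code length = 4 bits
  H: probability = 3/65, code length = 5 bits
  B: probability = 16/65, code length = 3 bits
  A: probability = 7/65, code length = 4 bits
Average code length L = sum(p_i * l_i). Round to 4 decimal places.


Weighted contributions p_i * l_i:
  C: (18/65) * 1 = 18/65
  E: (9/65) * 4 = 36/65
  G: (12/65) * 4 = 48/65
  H: (3/65) * 5 = 15/65
  B: (16/65) * 3 = 48/65
  A: (7/65) * 4 = 28/65
Sum = (18 + 36 + 48 + 15 + 48 + 28)/65 = 193/65

L = 193/65 = 2.9692 bits/symbol


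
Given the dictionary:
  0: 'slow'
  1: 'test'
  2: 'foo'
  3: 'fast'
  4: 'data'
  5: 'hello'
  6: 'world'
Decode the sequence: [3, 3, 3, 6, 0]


Look up each index in the dictionary:
  3 -> 'fast'
  3 -> 'fast'
  3 -> 'fast'
  6 -> 'world'
  0 -> 'slow'

Decoded: "fast fast fast world slow"


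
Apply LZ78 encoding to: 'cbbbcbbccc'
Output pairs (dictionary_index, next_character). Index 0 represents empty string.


LZ78 encoding steps:
Dictionary: {0: ''}
Step 1: w='' (idx 0), next='c' -> output (0, 'c'), add 'c' as idx 1
Step 2: w='' (idx 0), next='b' -> output (0, 'b'), add 'b' as idx 2
Step 3: w='b' (idx 2), next='b' -> output (2, 'b'), add 'bb' as idx 3
Step 4: w='c' (idx 1), next='b' -> output (1, 'b'), add 'cb' as idx 4
Step 5: w='b' (idx 2), next='c' -> output (2, 'c'), add 'bc' as idx 5
Step 6: w='c' (idx 1), next='c' -> output (1, 'c'), add 'cc' as idx 6


Encoded: [(0, 'c'), (0, 'b'), (2, 'b'), (1, 'b'), (2, 'c'), (1, 'c')]


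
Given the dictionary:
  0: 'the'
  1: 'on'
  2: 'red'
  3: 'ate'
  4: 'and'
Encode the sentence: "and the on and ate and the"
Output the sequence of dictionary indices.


Look up each word in the dictionary:
  'and' -> 4
  'the' -> 0
  'on' -> 1
  'and' -> 4
  'ate' -> 3
  'and' -> 4
  'the' -> 0

Encoded: [4, 0, 1, 4, 3, 4, 0]


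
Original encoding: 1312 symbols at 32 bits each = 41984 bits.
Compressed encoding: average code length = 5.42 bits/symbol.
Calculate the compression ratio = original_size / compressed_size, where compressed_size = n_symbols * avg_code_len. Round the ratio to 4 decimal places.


original_size = n_symbols * orig_bits = 1312 * 32 = 41984 bits
compressed_size = n_symbols * avg_code_len = 1312 * 5.42 = 7111.04 bits
ratio = original_size / compressed_size = 41984 / 7111.04 = 5.9041

Compression ratio = 5.9041


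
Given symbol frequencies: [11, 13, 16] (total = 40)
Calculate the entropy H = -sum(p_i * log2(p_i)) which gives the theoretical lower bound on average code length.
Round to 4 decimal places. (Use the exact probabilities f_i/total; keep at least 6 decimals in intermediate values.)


Per-symbol terms -p_i * log2(p_i) with p_i = f_i/40:
  p = 11/40 = 0.275000: log2(p) = -1.862496, -p*log2(p) = 0.512187
  p = 13/40 = 0.325000: log2(p) = -1.621488, -p*log2(p) = 0.526984
  p = 16/40 = 0.400000: log2(p) = -1.321928, -p*log2(p) = 0.528771
H = 0.512187 + 0.526984 + 0.528771 = 1.567942

H = 1.5679 bits/symbol


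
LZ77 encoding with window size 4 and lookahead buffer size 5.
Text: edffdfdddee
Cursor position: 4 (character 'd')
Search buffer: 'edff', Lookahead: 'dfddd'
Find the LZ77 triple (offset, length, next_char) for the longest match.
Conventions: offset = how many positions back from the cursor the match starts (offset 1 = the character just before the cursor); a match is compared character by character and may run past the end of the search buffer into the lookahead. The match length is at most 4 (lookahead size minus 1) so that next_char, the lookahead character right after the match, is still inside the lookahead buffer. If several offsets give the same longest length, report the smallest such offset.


Try each offset into the search buffer:
  offset=1 (pos 3, char 'f'): match length 0
  offset=2 (pos 2, char 'f'): match length 0
  offset=3 (pos 1, char 'd'): match length 2
  offset=4 (pos 0, char 'e'): match length 0
Longest match has length 2 at offset 3.
next_char = character at position 4 + 2 = 6 -> 'd'

Best match: offset=3, length=2 (matching 'df' starting at position 1)
LZ77 triple: (3, 2, 'd')


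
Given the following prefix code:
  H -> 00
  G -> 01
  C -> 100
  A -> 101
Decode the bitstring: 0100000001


Decoding step by step:
Bits 01 -> G
Bits 00 -> H
Bits 00 -> H
Bits 00 -> H
Bits 01 -> G


Decoded message: GHHHG


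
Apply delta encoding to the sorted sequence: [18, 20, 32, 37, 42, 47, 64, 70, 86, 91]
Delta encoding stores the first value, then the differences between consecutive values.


First value: 18
Deltas:
  20 - 18 = 2
  32 - 20 = 12
  37 - 32 = 5
  42 - 37 = 5
  47 - 42 = 5
  64 - 47 = 17
  70 - 64 = 6
  86 - 70 = 16
  91 - 86 = 5


Delta encoded: [18, 2, 12, 5, 5, 5, 17, 6, 16, 5]


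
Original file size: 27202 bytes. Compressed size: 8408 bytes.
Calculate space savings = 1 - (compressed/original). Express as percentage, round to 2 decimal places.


ratio = compressed/original = 8408/27202 = 0.309095
savings = 1 - ratio = 1 - 0.309095 = 0.690905
as a percentage: 0.690905 * 100 = 69.09%

Space savings = 1 - 8408/27202 = 69.09%


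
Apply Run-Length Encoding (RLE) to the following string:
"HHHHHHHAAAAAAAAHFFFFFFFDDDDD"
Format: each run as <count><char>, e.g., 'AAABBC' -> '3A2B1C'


Scanning runs left to right:
  i=0: run of 'H' x 7 -> '7H'
  i=7: run of 'A' x 8 -> '8A'
  i=15: run of 'H' x 1 -> '1H'
  i=16: run of 'F' x 7 -> '7F'
  i=23: run of 'D' x 5 -> '5D'

RLE = 7H8A1H7F5D


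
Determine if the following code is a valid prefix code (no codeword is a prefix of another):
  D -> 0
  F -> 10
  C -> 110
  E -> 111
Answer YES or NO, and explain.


Checking each pair (does one codeword prefix another?):
  D='0' vs F='10': no prefix
  D='0' vs C='110': no prefix
  D='0' vs E='111': no prefix
  F='10' vs D='0': no prefix
  F='10' vs C='110': no prefix
  F='10' vs E='111': no prefix
  C='110' vs D='0': no prefix
  C='110' vs F='10': no prefix
  C='110' vs E='111': no prefix
  E='111' vs D='0': no prefix
  E='111' vs F='10': no prefix
  E='111' vs C='110': no prefix
No violation found over all pairs.

YES -- this is a valid prefix code. No codeword is a prefix of any other codeword.


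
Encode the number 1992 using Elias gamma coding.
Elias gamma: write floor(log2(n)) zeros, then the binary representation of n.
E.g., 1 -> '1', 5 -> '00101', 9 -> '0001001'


num_bits = floor(log2(1992)) + 1 = 11
leading_zeros = num_bits - 1 = 10
binary(1992) = 11111001000

Elias gamma(1992) = '0000000000' + '11111001000' = 000000000011111001000 (21 bits)


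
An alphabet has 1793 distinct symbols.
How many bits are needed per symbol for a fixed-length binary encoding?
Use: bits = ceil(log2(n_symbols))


log2(1793) = 10.8082
Bracket: 2^10 = 1024 < 1793 <= 2^11 = 2048
So ceil(log2(1793)) = 11

bits = ceil(log2(1793)) = ceil(10.8082) = 11 bits


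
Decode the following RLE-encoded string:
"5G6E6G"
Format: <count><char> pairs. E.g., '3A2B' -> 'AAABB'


Expanding each <count><char> pair:
  5G -> 'GGGGG'
  6E -> 'EEEEEE'
  6G -> 'GGGGGG'

Decoded = GGGGGEEEEEEGGGGGG


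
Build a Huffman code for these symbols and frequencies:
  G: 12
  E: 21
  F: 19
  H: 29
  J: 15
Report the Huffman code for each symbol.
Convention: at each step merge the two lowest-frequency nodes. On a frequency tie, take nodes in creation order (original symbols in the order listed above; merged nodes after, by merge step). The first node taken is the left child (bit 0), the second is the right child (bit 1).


Huffman tree construction:
Step 1: Merge G(12) + J(15) = 27
Step 2: Merge F(19) + E(21) = 40
Step 3: Merge (G+J)(27) + H(29) = 56
Step 4: Merge (F+E)(40) + ((G+J)+H)(56) = 96
Read each symbol's code off the tree from the root (left child = 0, right child = 1).

Codes:
  G: 100 (length 3)
  E: 01 (length 2)
  F: 00 (length 2)
  H: 11 (length 2)
  J: 101 (length 3)
Average code length: 219/96 = 2.2813 bits/symbol


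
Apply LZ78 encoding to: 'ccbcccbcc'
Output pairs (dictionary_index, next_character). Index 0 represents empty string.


LZ78 encoding steps:
Dictionary: {0: ''}
Step 1: w='' (idx 0), next='c' -> output (0, 'c'), add 'c' as idx 1
Step 2: w='c' (idx 1), next='b' -> output (1, 'b'), add 'cb' as idx 2
Step 3: w='c' (idx 1), next='c' -> output (1, 'c'), add 'cc' as idx 3
Step 4: w='cb' (idx 2), next='c' -> output (2, 'c'), add 'cbc' as idx 4
Step 5: w='c' (idx 1), end of input -> output (1, '')


Encoded: [(0, 'c'), (1, 'b'), (1, 'c'), (2, 'c'), (1, '')]


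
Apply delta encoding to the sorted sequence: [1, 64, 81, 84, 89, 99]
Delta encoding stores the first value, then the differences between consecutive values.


First value: 1
Deltas:
  64 - 1 = 63
  81 - 64 = 17
  84 - 81 = 3
  89 - 84 = 5
  99 - 89 = 10


Delta encoded: [1, 63, 17, 3, 5, 10]


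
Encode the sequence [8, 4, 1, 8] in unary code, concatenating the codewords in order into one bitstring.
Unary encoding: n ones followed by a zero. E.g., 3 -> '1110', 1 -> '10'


Encode each number as n ones followed by a terminating 0:
  8 -> 111111110 (9 bits)
  4 -> 11110 (5 bits)
  1 -> 10 (2 bits)
  8 -> 111111110 (9 bits)
Total length = 9 + 5 + 2 + 9 = 25 bits.

Unary([8, 4, 1, 8]) = 1111111101111010111111110 (25 bits)


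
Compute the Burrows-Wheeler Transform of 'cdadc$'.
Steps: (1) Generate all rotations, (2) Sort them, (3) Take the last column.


Rotations (sorted):
  0: $cdadc -> last char: c
  1: adc$cd -> last char: d
  2: c$cdad -> last char: d
  3: cdadc$ -> last char: $
  4: dadc$c -> last char: c
  5: dc$cda -> last char: a


BWT = cdd$ca


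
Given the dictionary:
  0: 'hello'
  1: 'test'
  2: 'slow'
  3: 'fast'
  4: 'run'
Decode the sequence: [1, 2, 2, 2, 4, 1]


Look up each index in the dictionary:
  1 -> 'test'
  2 -> 'slow'
  2 -> 'slow'
  2 -> 'slow'
  4 -> 'run'
  1 -> 'test'

Decoded: "test slow slow slow run test"


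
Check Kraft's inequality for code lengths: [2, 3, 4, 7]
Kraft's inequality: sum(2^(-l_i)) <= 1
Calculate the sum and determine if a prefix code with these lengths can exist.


Sum = 2^(-2) + 2^(-3) + 2^(-4) + 2^(-7)
    = 0.25 + 0.125 + 0.0625 + 0.0078125
    = 57/128 = 0.4453125
Since 0.4453125 <= 1, Kraft's inequality IS satisfied.
A prefix code with these lengths CAN exist.

Kraft sum = 0.4453125. Satisfied.


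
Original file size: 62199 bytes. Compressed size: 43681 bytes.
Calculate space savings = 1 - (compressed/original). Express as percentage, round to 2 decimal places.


ratio = compressed/original = 43681/62199 = 0.702278
savings = 1 - ratio = 1 - 0.702278 = 0.297722
as a percentage: 0.297722 * 100 = 29.77%

Space savings = 1 - 43681/62199 = 29.77%


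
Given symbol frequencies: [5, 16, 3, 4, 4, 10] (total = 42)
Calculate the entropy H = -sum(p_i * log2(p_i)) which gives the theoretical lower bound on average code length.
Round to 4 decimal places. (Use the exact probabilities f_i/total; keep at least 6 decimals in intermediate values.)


Per-symbol terms -p_i * log2(p_i) with p_i = f_i/42:
  p = 5/42 = 0.119048: log2(p) = -3.070389, -p*log2(p) = 0.365523
  p = 16/42 = 0.380952: log2(p) = -1.392317, -p*log2(p) = 0.530407
  p = 3/42 = 0.071429: log2(p) = -3.807355, -p*log2(p) = 0.271954
  p = 4/42 = 0.095238: log2(p) = -3.392317, -p*log2(p) = 0.323078
  p = 4/42 = 0.095238: log2(p) = -3.392317, -p*log2(p) = 0.323078
  p = 10/42 = 0.238095: log2(p) = -2.070389, -p*log2(p) = 0.492950
H = 0.365523 + 0.530407 + 0.271954 + 0.323078 + 0.323078 + 0.492950 = 2.306990

H = 2.307 bits/symbol


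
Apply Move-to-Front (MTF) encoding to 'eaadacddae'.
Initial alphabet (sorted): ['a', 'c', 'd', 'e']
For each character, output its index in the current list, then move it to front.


MTF encoding:
'e': index 3 in ['a', 'c', 'd', 'e'] -> ['e', 'a', 'c', 'd']
'a': index 1 in ['e', 'a', 'c', 'd'] -> ['a', 'e', 'c', 'd']
'a': index 0 in ['a', 'e', 'c', 'd'] -> ['a', 'e', 'c', 'd']
'd': index 3 in ['a', 'e', 'c', 'd'] -> ['d', 'a', 'e', 'c']
'a': index 1 in ['d', 'a', 'e', 'c'] -> ['a', 'd', 'e', 'c']
'c': index 3 in ['a', 'd', 'e', 'c'] -> ['c', 'a', 'd', 'e']
'd': index 2 in ['c', 'a', 'd', 'e'] -> ['d', 'c', 'a', 'e']
'd': index 0 in ['d', 'c', 'a', 'e'] -> ['d', 'c', 'a', 'e']
'a': index 2 in ['d', 'c', 'a', 'e'] -> ['a', 'd', 'c', 'e']
'e': index 3 in ['a', 'd', 'c', 'e'] -> ['e', 'a', 'd', 'c']


Output: [3, 1, 0, 3, 1, 3, 2, 0, 2, 3]


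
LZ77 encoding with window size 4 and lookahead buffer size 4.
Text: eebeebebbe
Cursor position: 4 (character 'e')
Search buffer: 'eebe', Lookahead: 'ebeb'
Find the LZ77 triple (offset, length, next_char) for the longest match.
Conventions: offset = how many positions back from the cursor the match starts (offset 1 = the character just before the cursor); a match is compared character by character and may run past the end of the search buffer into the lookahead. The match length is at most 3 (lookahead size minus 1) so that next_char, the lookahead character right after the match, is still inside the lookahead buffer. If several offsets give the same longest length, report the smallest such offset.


Try each offset into the search buffer:
  offset=1 (pos 3, char 'e'): match length 1
  offset=2 (pos 2, char 'b'): match length 0
  offset=3 (pos 1, char 'e'): match length 3
  offset=4 (pos 0, char 'e'): match length 1
Longest match has length 3 at offset 3.
next_char = character at position 4 + 3 = 7 -> 'b'

Best match: offset=3, length=3 (matching 'ebe' starting at position 1)
LZ77 triple: (3, 3, 'b')


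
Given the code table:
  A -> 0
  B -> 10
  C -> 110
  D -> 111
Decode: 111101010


Decoding:
111 -> D
10 -> B
10 -> B
10 -> B


Result: DBBB


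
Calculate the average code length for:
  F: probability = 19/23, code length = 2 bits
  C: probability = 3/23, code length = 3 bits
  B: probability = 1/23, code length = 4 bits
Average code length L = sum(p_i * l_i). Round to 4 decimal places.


Weighted contributions p_i * l_i:
  F: (19/23) * 2 = 38/23
  C: (3/23) * 3 = 9/23
  B: (1/23) * 4 = 4/23
Sum = (38 + 9 + 4)/23 = 51/23

L = 51/23 = 2.2174 bits/symbol


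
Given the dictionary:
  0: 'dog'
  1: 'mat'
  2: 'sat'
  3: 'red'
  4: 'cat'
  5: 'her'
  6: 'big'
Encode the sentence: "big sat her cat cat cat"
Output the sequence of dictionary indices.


Look up each word in the dictionary:
  'big' -> 6
  'sat' -> 2
  'her' -> 5
  'cat' -> 4
  'cat' -> 4
  'cat' -> 4

Encoded: [6, 2, 5, 4, 4, 4]


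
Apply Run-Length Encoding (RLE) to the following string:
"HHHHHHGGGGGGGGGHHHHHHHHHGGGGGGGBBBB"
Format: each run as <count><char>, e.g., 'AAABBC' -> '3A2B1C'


Scanning runs left to right:
  i=0: run of 'H' x 6 -> '6H'
  i=6: run of 'G' x 9 -> '9G'
  i=15: run of 'H' x 9 -> '9H'
  i=24: run of 'G' x 7 -> '7G'
  i=31: run of 'B' x 4 -> '4B'

RLE = 6H9G9H7G4B


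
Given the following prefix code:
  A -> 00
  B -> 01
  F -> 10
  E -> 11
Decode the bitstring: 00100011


Decoding step by step:
Bits 00 -> A
Bits 10 -> F
Bits 00 -> A
Bits 11 -> E


Decoded message: AFAE


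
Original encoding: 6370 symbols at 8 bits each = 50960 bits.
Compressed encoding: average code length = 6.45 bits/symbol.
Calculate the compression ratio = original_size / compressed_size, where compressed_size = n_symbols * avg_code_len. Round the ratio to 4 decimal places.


original_size = n_symbols * orig_bits = 6370 * 8 = 50960 bits
compressed_size = n_symbols * avg_code_len = 6370 * 6.45 = 41086.5 bits
ratio = original_size / compressed_size = 50960 / 41086.5 = 1.2403

Compression ratio = 1.2403


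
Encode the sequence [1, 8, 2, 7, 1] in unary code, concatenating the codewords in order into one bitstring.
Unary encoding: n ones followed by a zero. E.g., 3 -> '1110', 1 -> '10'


Encode each number as n ones followed by a terminating 0:
  1 -> 10 (2 bits)
  8 -> 111111110 (9 bits)
  2 -> 110 (3 bits)
  7 -> 11111110 (8 bits)
  1 -> 10 (2 bits)
Total length = 2 + 9 + 3 + 8 + 2 = 24 bits.

Unary([1, 8, 2, 7, 1]) = 101111111101101111111010 (24 bits)


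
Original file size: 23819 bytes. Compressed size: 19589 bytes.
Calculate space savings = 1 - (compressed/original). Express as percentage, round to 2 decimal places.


ratio = compressed/original = 19589/23819 = 0.822411
savings = 1 - ratio = 1 - 0.822411 = 0.177589
as a percentage: 0.177589 * 100 = 17.76%

Space savings = 1 - 19589/23819 = 17.76%


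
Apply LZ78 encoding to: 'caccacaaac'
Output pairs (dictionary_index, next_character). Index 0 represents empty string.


LZ78 encoding steps:
Dictionary: {0: ''}
Step 1: w='' (idx 0), next='c' -> output (0, 'c'), add 'c' as idx 1
Step 2: w='' (idx 0), next='a' -> output (0, 'a'), add 'a' as idx 2
Step 3: w='c' (idx 1), next='c' -> output (1, 'c'), add 'cc' as idx 3
Step 4: w='a' (idx 2), next='c' -> output (2, 'c'), add 'ac' as idx 4
Step 5: w='a' (idx 2), next='a' -> output (2, 'a'), add 'aa' as idx 5
Step 6: w='ac' (idx 4), end of input -> output (4, '')


Encoded: [(0, 'c'), (0, 'a'), (1, 'c'), (2, 'c'), (2, 'a'), (4, '')]


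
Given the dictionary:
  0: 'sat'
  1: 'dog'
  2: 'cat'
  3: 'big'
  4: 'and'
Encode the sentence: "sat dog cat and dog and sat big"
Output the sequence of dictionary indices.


Look up each word in the dictionary:
  'sat' -> 0
  'dog' -> 1
  'cat' -> 2
  'and' -> 4
  'dog' -> 1
  'and' -> 4
  'sat' -> 0
  'big' -> 3

Encoded: [0, 1, 2, 4, 1, 4, 0, 3]


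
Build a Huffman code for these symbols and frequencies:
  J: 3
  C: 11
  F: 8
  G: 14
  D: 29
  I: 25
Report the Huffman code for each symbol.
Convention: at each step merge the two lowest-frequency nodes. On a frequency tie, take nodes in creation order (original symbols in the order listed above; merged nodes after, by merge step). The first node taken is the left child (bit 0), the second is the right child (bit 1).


Huffman tree construction:
Step 1: Merge J(3) + F(8) = 11
Step 2: Merge C(11) + (J+F)(11) = 22
Step 3: Merge G(14) + (C+(J+F))(22) = 36
Step 4: Merge I(25) + D(29) = 54
Step 5: Merge (G+(C+(J+F)))(36) + (I+D)(54) = 90
Read each symbol's code off the tree from the root (left child = 0, right child = 1).

Codes:
  J: 0110 (length 4)
  C: 010 (length 3)
  F: 0111 (length 4)
  G: 00 (length 2)
  D: 11 (length 2)
  I: 10 (length 2)
Average code length: 213/90 = 2.3667 bits/symbol


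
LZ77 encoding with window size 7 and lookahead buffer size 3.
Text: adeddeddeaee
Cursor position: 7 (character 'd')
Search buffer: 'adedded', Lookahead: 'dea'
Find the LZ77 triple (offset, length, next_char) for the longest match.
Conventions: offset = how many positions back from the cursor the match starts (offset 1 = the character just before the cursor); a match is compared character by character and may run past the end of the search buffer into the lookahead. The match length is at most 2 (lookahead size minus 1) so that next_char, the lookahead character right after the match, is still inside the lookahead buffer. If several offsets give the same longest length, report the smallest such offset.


Try each offset into the search buffer:
  offset=1 (pos 6, char 'd'): match length 1
  offset=2 (pos 5, char 'e'): match length 0
  offset=3 (pos 4, char 'd'): match length 2
  offset=4 (pos 3, char 'd'): match length 1
  offset=5 (pos 2, char 'e'): match length 0
  offset=6 (pos 1, char 'd'): match length 2
  offset=7 (pos 0, char 'a'): match length 0
Longest match has length 2, found at offsets 3, 6; take the smallest, offset 3.
next_char = character at position 7 + 2 = 9 -> 'a'

Best match: offset=3, length=2 (matching 'de' starting at position 4)
LZ77 triple: (3, 2, 'a')


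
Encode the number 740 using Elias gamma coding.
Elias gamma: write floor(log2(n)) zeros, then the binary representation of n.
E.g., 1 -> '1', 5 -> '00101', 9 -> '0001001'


num_bits = floor(log2(740)) + 1 = 10
leading_zeros = num_bits - 1 = 9
binary(740) = 1011100100

Elias gamma(740) = '000000000' + '1011100100' = 0000000001011100100 (19 bits)


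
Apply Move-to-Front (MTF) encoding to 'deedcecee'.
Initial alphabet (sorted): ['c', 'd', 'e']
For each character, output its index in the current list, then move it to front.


MTF encoding:
'd': index 1 in ['c', 'd', 'e'] -> ['d', 'c', 'e']
'e': index 2 in ['d', 'c', 'e'] -> ['e', 'd', 'c']
'e': index 0 in ['e', 'd', 'c'] -> ['e', 'd', 'c']
'd': index 1 in ['e', 'd', 'c'] -> ['d', 'e', 'c']
'c': index 2 in ['d', 'e', 'c'] -> ['c', 'd', 'e']
'e': index 2 in ['c', 'd', 'e'] -> ['e', 'c', 'd']
'c': index 1 in ['e', 'c', 'd'] -> ['c', 'e', 'd']
'e': index 1 in ['c', 'e', 'd'] -> ['e', 'c', 'd']
'e': index 0 in ['e', 'c', 'd'] -> ['e', 'c', 'd']


Output: [1, 2, 0, 1, 2, 2, 1, 1, 0]


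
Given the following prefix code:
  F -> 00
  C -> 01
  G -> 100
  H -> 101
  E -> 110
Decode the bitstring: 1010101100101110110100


Decoding step by step:
Bits 101 -> H
Bits 01 -> C
Bits 01 -> C
Bits 100 -> G
Bits 101 -> H
Bits 110 -> E
Bits 110 -> E
Bits 100 -> G


Decoded message: HCCGHEEG


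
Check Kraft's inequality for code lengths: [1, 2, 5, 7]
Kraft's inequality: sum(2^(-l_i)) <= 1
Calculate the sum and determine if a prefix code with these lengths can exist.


Sum = 2^(-1) + 2^(-2) + 2^(-5) + 2^(-7)
    = 0.5 + 0.25 + 0.03125 + 0.0078125
    = 101/128 = 0.7890625
Since 0.7890625 <= 1, Kraft's inequality IS satisfied.
A prefix code with these lengths CAN exist.

Kraft sum = 0.7890625. Satisfied.


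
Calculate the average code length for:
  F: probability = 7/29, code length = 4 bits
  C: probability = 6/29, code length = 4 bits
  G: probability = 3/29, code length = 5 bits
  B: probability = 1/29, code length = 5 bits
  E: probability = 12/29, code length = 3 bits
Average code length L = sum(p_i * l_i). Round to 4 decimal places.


Weighted contributions p_i * l_i:
  F: (7/29) * 4 = 28/29
  C: (6/29) * 4 = 24/29
  G: (3/29) * 5 = 15/29
  B: (1/29) * 5 = 5/29
  E: (12/29) * 3 = 36/29
Sum = (28 + 24 + 15 + 5 + 36)/29 = 108/29

L = 108/29 = 3.7241 bits/symbol


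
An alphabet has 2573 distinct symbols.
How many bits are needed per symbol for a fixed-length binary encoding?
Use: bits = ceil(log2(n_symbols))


log2(2573) = 11.3292
Bracket: 2^11 = 2048 < 2573 <= 2^12 = 4096
So ceil(log2(2573)) = 12

bits = ceil(log2(2573)) = ceil(11.3292) = 12 bits


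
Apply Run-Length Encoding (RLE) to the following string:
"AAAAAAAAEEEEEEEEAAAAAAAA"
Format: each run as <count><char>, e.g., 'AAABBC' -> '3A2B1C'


Scanning runs left to right:
  i=0: run of 'A' x 8 -> '8A'
  i=8: run of 'E' x 8 -> '8E'
  i=16: run of 'A' x 8 -> '8A'

RLE = 8A8E8A


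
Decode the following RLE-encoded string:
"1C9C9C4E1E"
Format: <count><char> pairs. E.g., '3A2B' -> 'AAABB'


Expanding each <count><char> pair:
  1C -> 'C'
  9C -> 'CCCCCCCCC'
  9C -> 'CCCCCCCCC'
  4E -> 'EEEE'
  1E -> 'E'

Decoded = CCCCCCCCCCCCCCCCCCCEEEEE


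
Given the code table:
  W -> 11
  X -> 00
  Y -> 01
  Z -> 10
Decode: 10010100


Decoding:
10 -> Z
01 -> Y
01 -> Y
00 -> X


Result: ZYYX


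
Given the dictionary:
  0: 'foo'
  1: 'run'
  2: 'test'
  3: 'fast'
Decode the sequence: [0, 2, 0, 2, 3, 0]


Look up each index in the dictionary:
  0 -> 'foo'
  2 -> 'test'
  0 -> 'foo'
  2 -> 'test'
  3 -> 'fast'
  0 -> 'foo'

Decoded: "foo test foo test fast foo"


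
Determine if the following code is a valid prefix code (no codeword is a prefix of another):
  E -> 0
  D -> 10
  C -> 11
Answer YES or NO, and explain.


Checking each pair (does one codeword prefix another?):
  E='0' vs D='10': no prefix
  E='0' vs C='11': no prefix
  D='10' vs E='0': no prefix
  D='10' vs C='11': no prefix
  C='11' vs E='0': no prefix
  C='11' vs D='10': no prefix
No violation found over all pairs.

YES -- this is a valid prefix code. No codeword is a prefix of any other codeword.


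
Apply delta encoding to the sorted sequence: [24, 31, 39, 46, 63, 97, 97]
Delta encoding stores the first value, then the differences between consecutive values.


First value: 24
Deltas:
  31 - 24 = 7
  39 - 31 = 8
  46 - 39 = 7
  63 - 46 = 17
  97 - 63 = 34
  97 - 97 = 0


Delta encoded: [24, 7, 8, 7, 17, 34, 0]


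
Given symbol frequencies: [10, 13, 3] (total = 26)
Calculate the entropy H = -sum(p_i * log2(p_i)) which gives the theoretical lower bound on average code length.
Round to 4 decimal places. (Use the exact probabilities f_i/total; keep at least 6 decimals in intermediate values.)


Per-symbol terms -p_i * log2(p_i) with p_i = f_i/26:
  p = 10/26 = 0.384615: log2(p) = -1.378512, -p*log2(p) = 0.530197
  p = 13/26 = 0.500000: log2(p) = -1.000000, -p*log2(p) = 0.500000
  p = 3/26 = 0.115385: log2(p) = -3.115477, -p*log2(p) = 0.359478
H = 0.530197 + 0.500000 + 0.359478 = 1.389675

H = 1.3897 bits/symbol


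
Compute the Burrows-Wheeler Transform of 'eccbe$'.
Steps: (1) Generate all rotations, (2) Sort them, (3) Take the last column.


Rotations (sorted):
  0: $eccbe -> last char: e
  1: be$ecc -> last char: c
  2: cbe$ec -> last char: c
  3: ccbe$e -> last char: e
  4: e$eccb -> last char: b
  5: eccbe$ -> last char: $


BWT = ecceb$


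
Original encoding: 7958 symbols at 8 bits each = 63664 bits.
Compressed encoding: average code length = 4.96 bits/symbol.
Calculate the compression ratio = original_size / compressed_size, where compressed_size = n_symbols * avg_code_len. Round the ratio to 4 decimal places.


original_size = n_symbols * orig_bits = 7958 * 8 = 63664 bits
compressed_size = n_symbols * avg_code_len = 7958 * 4.96 = 39471.68 bits
ratio = original_size / compressed_size = 63664 / 39471.68 = 1.6129

Compression ratio = 1.6129


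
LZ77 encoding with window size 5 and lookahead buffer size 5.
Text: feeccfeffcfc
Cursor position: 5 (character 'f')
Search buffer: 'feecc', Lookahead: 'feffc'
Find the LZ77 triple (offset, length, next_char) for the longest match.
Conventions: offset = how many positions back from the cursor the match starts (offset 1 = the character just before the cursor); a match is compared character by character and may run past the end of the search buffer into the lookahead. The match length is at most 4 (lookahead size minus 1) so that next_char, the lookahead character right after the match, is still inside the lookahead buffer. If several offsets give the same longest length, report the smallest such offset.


Try each offset into the search buffer:
  offset=1 (pos 4, char 'c'): match length 0
  offset=2 (pos 3, char 'c'): match length 0
  offset=3 (pos 2, char 'e'): match length 0
  offset=4 (pos 1, char 'e'): match length 0
  offset=5 (pos 0, char 'f'): match length 2
Longest match has length 2 at offset 5.
next_char = character at position 5 + 2 = 7 -> 'f'

Best match: offset=5, length=2 (matching 'fe' starting at position 0)
LZ77 triple: (5, 2, 'f')
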